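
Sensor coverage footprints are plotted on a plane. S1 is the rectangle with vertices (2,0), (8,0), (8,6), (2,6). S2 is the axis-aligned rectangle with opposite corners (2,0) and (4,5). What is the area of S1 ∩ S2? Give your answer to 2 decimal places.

10.00

|S1∩S2|: x∈[2,4], y∈[0,5] → 2·5 = 10.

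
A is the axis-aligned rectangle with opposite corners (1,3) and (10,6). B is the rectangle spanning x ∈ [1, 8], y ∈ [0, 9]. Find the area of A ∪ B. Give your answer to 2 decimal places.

By inclusion–exclusion:
Individual areas: |A| = 27, |B| = 63.
|A∩B|: x∈[1,8], y∈[3,6] → 7·3 = 21.
|A ∪ B| = 90 − 21 = 69.00.

69.00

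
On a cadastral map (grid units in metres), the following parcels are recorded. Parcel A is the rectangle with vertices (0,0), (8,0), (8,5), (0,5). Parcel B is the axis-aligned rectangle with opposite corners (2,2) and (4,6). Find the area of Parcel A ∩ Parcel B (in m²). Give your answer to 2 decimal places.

6.00

|Parcel A∩Parcel B|: x∈[2,4], y∈[2,5] → 2·3 = 6.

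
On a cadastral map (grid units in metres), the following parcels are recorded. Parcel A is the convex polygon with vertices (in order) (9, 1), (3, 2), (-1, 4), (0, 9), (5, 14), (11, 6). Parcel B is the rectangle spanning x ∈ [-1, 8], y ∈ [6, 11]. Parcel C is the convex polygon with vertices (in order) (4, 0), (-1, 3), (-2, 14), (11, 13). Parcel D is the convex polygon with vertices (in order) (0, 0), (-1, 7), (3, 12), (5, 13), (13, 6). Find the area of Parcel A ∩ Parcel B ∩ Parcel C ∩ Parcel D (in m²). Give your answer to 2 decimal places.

36.88

The intersection is the polygon with vertices (7.25,11), (8,10), (8,7.429), (7.231,6), (-0.6,6), (-0.2,8), (2.2,11).
By the shoelace formula its area is 36.88.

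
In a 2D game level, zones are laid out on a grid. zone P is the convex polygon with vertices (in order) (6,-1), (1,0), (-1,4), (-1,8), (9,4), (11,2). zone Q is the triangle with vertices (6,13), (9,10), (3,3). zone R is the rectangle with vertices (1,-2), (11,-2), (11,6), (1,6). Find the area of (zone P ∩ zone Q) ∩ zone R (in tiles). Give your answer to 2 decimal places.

2.14

The region (zone P ∩ zone Q) ∩ zone R is the polygon with vertices (3,3), (3.9,6), (4,6), (5.17,5.532).
By the shoelace formula its area is 2.14.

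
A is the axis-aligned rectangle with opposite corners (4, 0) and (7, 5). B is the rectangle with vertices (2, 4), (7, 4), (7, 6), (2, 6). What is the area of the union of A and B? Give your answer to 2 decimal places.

By inclusion–exclusion:
Individual areas: |A| = 15, |B| = 10.
|A∩B|: x∈[4,7], y∈[4,5] → 3·1 = 3.
|A ∪ B| = 25 − 3 = 22.00.

22.00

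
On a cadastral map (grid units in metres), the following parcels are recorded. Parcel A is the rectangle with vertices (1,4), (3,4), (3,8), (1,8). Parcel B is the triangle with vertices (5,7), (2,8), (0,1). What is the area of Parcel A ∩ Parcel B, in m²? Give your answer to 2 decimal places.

5.93

The intersection is the polygon with vertices (3,4.6), (2.5,4), (1,4), (1,4.5), (2,8), (3,7.667).
By the shoelace formula its area is 5.93.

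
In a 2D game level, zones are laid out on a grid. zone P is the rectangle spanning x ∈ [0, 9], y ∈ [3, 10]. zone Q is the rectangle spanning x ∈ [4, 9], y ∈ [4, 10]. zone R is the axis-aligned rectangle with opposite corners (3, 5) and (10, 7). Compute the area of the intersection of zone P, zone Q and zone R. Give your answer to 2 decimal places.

10.00

The intersection is the polygon with vertices (4,7), (9,7), (9,5), (4,5).
By the shoelace formula its area is 10.00.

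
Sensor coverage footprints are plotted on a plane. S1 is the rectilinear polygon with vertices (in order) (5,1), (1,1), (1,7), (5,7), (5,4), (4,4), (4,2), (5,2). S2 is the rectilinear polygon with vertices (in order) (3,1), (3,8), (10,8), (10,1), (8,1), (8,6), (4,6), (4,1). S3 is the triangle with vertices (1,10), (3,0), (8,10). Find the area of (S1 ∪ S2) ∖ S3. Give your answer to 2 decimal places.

25.45

|S1 ∪ S2| = 44.
|(S1 ∪ S2) ∩ S3| = 18.55.
|(S1 ∪ S2) ∖ S3| = 44 − 18.55 = 25.45.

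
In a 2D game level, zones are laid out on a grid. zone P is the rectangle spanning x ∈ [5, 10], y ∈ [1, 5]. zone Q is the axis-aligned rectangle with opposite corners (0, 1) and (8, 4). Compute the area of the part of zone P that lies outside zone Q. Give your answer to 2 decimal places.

|zone P∩zone Q|: x∈[5,8], y∈[1,4] → 3·3 = 9.
|zone P| = 20.
|zone P ∖ zone Q| = |zone P| − |zone P∩zone Q| = 20 − 9 = 11.00.

11.00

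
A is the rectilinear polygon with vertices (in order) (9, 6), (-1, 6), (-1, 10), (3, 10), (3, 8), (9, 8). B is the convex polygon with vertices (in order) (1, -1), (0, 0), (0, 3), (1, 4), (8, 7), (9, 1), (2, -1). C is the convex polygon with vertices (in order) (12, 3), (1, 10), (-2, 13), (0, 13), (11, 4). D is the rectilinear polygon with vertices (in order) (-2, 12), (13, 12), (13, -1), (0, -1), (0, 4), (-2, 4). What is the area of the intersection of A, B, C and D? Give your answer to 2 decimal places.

The intersection is the polygon with vertices (8.105,6.368), (8.167,6), (7.286,6), (6.634,6.415), (7.562,6.812).
By the shoelace formula its area is 0.77.

0.77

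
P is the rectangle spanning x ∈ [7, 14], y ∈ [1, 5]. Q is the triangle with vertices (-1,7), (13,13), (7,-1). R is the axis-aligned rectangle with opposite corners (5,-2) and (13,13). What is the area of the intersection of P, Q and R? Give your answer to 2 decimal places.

6.86

The intersection is the polygon with vertices (7,5), (9.571,5), (7.857,1), (7,1).
By the shoelace formula its area is 6.86.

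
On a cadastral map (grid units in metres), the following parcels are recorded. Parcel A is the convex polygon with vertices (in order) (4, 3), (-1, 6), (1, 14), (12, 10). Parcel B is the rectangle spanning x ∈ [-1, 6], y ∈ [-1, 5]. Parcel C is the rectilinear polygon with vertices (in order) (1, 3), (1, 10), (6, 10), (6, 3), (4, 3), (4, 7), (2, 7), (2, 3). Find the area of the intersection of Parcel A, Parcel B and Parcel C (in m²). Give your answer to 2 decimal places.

2.75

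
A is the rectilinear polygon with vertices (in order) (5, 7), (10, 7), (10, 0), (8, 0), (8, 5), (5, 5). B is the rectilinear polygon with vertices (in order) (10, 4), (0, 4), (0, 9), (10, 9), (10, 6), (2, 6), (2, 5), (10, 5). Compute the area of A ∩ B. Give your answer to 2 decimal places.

7.00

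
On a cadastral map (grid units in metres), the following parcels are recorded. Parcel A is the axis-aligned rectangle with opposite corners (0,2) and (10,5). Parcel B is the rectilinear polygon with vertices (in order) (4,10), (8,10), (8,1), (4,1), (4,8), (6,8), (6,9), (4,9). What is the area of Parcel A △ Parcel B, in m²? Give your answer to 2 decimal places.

40.00

|Parcel A| = 30, |Parcel B| = 34, |Parcel A∩Parcel B| = 12.
|Parcel A △ Parcel B| = |Parcel A| + |Parcel B| − 2·|Parcel A∩Parcel B| = 30 + 34 − 24 = 40.00.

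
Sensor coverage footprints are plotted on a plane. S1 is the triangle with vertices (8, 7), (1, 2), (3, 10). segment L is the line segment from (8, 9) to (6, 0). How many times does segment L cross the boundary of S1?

The segment meets the boundary at (7.472,6.623), (7.608,7.235).

2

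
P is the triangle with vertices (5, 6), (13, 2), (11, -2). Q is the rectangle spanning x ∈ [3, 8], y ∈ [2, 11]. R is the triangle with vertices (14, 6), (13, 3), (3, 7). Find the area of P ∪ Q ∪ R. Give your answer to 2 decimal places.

74.39

By inclusion–exclusion:
Individual areas: |P| = 20, |Q| = 45, |R| = 17.
|P∩Q| = 3.75.
|P∩R| = 0.
|Q∩R| = 3.8636.
|P∩Q∩R| = 0.
|P ∪ Q ∪ R| = 82 − 7.6136 + 0 = 74.39.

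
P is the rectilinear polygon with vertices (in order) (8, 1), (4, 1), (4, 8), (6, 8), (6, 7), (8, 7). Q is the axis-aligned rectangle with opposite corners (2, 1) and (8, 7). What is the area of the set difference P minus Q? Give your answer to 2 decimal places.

|P| = 26, |P∩Q| = 24.
|P ∖ Q| = |P| − |P∩Q| = 26 − 24 = 2.00.

2.00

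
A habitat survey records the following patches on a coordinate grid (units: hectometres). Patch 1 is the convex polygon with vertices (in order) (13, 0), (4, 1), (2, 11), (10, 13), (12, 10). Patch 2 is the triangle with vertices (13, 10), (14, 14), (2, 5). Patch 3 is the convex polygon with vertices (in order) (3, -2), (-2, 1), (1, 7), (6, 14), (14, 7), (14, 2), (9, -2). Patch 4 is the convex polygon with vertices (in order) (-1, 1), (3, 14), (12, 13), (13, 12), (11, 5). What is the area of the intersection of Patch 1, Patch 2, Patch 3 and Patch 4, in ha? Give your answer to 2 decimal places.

The intersection is the polygon with vertices (11.402,9.274), (3.1,5.5), (3.043,5.783), (9.692,10.769).
By the shoelace formula its area is 10.51.

10.51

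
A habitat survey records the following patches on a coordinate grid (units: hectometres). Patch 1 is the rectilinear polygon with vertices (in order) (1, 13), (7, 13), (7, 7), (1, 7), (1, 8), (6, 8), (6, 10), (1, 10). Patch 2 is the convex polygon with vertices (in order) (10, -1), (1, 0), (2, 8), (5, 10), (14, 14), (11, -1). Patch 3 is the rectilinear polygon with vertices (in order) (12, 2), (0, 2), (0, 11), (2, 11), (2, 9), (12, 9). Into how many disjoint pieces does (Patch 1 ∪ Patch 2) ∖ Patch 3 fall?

2

(Patch 1 ∪ Patch 2) ∖ Patch 3 splits into 2 disjoint pieces (area 43.8611, area 26.15).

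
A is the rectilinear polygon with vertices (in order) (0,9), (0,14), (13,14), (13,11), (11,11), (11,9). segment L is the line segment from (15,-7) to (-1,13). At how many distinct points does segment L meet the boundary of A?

2

The segment meets the boundary at (0,11.75), (2.2,9).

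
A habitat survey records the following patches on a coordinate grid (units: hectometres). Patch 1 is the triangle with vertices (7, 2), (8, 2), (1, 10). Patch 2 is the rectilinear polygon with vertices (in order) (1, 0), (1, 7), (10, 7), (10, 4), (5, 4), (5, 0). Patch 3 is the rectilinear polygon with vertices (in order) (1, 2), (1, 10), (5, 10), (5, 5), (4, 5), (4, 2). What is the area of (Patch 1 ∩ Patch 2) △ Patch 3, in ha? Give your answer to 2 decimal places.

|Patch 1 ∩ Patch 2| = 1.6875.
|(Patch 1 ∩ Patch 2) ∩ Patch 3| = 0.9196.
|(Patch 1 ∩ Patch 2) △ Patch 3| = 1.6875 + 29 − 1.8393 = 28.85.

28.85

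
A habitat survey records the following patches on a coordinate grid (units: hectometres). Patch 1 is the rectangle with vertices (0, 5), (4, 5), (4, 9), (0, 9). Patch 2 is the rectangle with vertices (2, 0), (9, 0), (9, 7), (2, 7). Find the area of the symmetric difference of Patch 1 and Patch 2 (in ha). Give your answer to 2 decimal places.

57.00

|Patch 1∩Patch 2|: x∈[2,4], y∈[5,7] → 2·2 = 4.
|Patch 1 △ Patch 2| = |Patch 1| + |Patch 2| − 2·|Patch 1∩Patch 2| = 16 + 49 − 8 = 57.00.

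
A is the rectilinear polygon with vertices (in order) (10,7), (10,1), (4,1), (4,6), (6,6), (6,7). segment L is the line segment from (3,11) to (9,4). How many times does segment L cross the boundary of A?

1

The segment meets the boundary at (6.429,7).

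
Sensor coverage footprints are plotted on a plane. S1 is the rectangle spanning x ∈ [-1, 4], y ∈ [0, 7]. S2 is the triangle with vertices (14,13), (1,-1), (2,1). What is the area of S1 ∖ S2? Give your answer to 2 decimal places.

|S1| = 35, |S1∩S2| = 1.9396.
|S1 ∖ S2| = |S1| − |S1∩S2| = 35 − 1.9396 = 33.06.

33.06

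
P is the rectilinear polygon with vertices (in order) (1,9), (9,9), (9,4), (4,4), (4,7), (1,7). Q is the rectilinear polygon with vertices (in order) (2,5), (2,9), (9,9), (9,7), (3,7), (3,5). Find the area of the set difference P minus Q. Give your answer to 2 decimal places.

17.00

|P| = 31, |P∩Q| = 14.
|P ∖ Q| = |P| − |P∩Q| = 31 − 14 = 17.00.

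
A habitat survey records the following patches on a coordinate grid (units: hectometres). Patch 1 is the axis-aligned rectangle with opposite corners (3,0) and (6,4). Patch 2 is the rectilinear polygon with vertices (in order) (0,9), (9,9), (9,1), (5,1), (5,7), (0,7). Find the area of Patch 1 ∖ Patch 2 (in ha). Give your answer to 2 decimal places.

9.00

|Patch 1| = 12, |Patch 1∩Patch 2| = 3.
|Patch 1 ∖ Patch 2| = |Patch 1| − |Patch 1∩Patch 2| = 12 − 3 = 9.00.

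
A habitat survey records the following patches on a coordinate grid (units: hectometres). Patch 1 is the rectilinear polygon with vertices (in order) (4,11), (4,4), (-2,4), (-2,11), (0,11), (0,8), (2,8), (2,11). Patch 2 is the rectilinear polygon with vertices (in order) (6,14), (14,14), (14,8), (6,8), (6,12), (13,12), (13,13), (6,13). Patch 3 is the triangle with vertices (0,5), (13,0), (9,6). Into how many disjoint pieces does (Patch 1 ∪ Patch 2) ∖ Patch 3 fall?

(Patch 1 ∪ Patch 2) ∖ Patch 3 splits into 2 disjoint pieces (area 32.4111, area 41).

2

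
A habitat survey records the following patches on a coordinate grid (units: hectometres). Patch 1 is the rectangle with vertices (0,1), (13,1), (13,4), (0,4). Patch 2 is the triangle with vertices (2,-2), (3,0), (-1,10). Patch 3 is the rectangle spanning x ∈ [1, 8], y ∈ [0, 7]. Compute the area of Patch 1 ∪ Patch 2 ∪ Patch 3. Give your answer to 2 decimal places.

71.00

By inclusion–exclusion:
Individual areas: |Patch 1| = 39, |Patch 2| = 9, |Patch 3| = 49.
|Patch 1∩Patch 2| = 3.375.
|Patch 1∩Patch 3|: x∈[1,8], y∈[1,4] → 7·3 = 21.
|Patch 2∩Patch 3| = 4.5.
|Patch 1∩Patch 2∩Patch 3| = 2.875.
|Patch 1 ∪ Patch 2 ∪ Patch 3| = 97 − 28.875 + 2.875 = 71.00.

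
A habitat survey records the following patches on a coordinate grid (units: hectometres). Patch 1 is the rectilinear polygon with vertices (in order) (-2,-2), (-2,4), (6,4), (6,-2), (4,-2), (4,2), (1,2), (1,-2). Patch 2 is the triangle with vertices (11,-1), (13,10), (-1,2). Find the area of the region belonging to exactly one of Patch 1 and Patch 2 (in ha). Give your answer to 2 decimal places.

77.00

|Patch 1| = 36, |Patch 2| = 69, |Patch 1∩Patch 2| = 14.
|Patch 1 △ Patch 2| = |Patch 1| + |Patch 2| − 2·|Patch 1∩Patch 2| = 36 + 69 − 28 = 77.00.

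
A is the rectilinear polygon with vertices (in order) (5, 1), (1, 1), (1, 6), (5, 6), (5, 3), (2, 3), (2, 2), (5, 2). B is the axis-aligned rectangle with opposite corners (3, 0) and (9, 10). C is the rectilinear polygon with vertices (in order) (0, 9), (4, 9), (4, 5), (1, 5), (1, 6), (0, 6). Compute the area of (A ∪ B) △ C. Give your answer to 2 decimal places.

72.00

|A ∪ B| = 69.
|(A ∪ B) ∩ C| = 6.
|(A ∪ B) △ C| = 69 + 15 − 12 = 72.00.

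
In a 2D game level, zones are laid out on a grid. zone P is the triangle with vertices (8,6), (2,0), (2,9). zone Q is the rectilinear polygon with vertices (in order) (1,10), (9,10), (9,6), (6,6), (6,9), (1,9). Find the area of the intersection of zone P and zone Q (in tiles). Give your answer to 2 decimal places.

1.00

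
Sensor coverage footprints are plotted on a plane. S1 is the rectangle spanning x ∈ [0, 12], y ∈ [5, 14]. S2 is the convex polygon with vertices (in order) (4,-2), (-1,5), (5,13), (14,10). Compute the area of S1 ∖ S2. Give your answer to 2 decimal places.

39.65

|S1| = 108, |S1∩S2| = 68.35.
|S1 ∖ S2| = |S1| − |S1∩S2| = 108 − 68.35 = 39.65.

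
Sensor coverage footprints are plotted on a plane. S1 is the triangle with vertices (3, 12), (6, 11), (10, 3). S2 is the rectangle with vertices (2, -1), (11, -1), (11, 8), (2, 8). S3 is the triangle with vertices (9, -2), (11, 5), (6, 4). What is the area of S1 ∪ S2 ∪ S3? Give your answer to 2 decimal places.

87.92

By inclusion–exclusion:
Individual areas: |S1| = 10, |S2| = 81, |S3| = 16.5.
|S1∩S2| = 3.4722.
|S1∩S3| = 0.354.
|S2∩S3| = 16.1071.
|S1∩S2∩S3| = 0.354.
|S1 ∪ S2 ∪ S3| = 107.5 − 19.9334 + 0.354 = 87.92.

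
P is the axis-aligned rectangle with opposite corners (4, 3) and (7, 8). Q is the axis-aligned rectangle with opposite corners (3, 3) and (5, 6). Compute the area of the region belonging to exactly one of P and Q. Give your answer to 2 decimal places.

|P∩Q|: x∈[4,5], y∈[3,6] → 1·3 = 3.
|P △ Q| = |P| + |Q| − 2·|P∩Q| = 15 + 6 − 6 = 15.00.

15.00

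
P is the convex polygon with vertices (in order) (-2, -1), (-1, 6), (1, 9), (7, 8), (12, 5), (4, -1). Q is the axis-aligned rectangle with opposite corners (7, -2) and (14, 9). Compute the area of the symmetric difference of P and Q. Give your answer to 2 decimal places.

|P| = 91, |Q| = 77, |P∩Q| = 16.875.
|P △ Q| = |P| + |Q| − 2·|P∩Q| = 91 + 77 − 33.75 = 134.25.

134.25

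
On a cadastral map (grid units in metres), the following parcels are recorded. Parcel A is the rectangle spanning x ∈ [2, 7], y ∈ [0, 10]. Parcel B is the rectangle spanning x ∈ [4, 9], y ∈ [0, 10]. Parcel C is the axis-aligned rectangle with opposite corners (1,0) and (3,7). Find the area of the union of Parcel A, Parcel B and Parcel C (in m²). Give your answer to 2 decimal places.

By inclusion–exclusion:
Individual areas: |Parcel A| = 50, |Parcel B| = 50, |Parcel C| = 14.
|Parcel A∩Parcel B|: x∈[4,7], y∈[0,10] → 3·10 = 30.
|Parcel A∩Parcel C|: x∈[2,3], y∈[0,7] → 1·7 = 7.
|Parcel B∩Parcel C| = 0 (no overlap).
|Parcel A∩Parcel B∩Parcel C| = 0.
|Parcel A ∪ Parcel B ∪ Parcel C| = 114 − 37 + 0 = 77.00.

77.00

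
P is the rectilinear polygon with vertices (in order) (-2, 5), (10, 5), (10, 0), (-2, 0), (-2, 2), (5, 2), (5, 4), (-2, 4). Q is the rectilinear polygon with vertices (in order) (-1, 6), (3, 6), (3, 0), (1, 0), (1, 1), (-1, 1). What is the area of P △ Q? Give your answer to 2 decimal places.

|P| = 46, |Q| = 22, |P∩Q| = 10.
|P △ Q| = |P| + |Q| − 2·|P∩Q| = 46 + 22 − 20 = 48.00.

48.00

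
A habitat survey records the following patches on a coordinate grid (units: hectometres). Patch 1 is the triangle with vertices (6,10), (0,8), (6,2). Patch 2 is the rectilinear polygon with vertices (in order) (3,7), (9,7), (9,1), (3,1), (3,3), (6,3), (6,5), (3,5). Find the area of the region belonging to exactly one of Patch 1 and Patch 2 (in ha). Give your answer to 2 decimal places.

|Patch 1| = 24, |Patch 2| = 30, |Patch 1∩Patch 2| = 6.5.
|Patch 1 △ Patch 2| = |Patch 1| + |Patch 2| − 2·|Patch 1∩Patch 2| = 24 + 30 − 13 = 41.00.

41.00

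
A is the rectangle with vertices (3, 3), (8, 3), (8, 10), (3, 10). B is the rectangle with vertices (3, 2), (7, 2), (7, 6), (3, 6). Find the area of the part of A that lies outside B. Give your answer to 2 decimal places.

23.00

|A∩B|: x∈[3,7], y∈[3,6] → 4·3 = 12.
|A| = 35.
|A ∖ B| = |A| − |A∩B| = 35 − 12 = 23.00.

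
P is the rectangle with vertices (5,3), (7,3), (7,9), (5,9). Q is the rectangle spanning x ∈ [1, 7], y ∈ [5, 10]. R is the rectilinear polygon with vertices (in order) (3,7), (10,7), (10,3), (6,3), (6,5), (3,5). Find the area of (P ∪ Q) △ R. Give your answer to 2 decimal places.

|P ∪ Q| = 34.
|(P ∪ Q) ∩ R| = 10.
|(P ∪ Q) △ R| = 34 + 22 − 20 = 36.00.

36.00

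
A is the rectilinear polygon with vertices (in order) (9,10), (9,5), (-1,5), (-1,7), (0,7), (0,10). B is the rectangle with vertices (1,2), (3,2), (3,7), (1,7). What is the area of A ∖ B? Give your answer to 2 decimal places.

|A| = 47, |A∩B| = 4.
|A ∖ B| = |A| − |A∩B| = 47 − 4 = 43.00.

43.00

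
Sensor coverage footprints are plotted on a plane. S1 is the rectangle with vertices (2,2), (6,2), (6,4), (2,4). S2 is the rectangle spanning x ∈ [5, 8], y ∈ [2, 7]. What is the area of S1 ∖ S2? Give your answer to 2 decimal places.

|S1∩S2|: x∈[5,6], y∈[2,4] → 1·2 = 2.
|S1| = 8.
|S1 ∖ S2| = |S1| − |S1∩S2| = 8 − 2 = 6.00.

6.00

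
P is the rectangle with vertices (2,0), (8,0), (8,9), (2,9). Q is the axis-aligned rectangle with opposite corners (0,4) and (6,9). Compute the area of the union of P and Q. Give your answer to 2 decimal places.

64.00

By inclusion–exclusion:
Individual areas: |P| = 54, |Q| = 30.
|P∩Q|: x∈[2,6], y∈[4,9] → 4·5 = 20.
|P ∪ Q| = 84 − 20 = 64.00.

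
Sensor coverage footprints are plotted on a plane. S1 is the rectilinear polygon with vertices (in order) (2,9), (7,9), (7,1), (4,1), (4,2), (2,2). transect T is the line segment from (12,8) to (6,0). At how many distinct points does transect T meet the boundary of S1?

2

The segment meets the boundary at (6.75,1), (7,1.333).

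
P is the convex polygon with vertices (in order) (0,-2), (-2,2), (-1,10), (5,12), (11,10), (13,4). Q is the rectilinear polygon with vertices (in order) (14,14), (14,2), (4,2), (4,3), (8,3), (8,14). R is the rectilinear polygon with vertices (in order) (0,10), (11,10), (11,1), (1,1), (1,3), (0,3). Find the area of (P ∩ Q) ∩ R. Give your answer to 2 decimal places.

26.74

The region (P ∩ Q) ∩ R is the polygon with vertices (8.667,2), (4,2), (4,3), (8,3), (8,10), (11,10), (11,3.077).
By the shoelace formula its area is 26.74.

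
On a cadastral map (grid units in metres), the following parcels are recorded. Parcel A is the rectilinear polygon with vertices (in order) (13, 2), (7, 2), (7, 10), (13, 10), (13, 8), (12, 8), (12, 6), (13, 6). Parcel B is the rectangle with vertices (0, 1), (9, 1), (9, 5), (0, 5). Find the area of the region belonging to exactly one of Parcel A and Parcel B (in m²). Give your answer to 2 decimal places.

70.00

|Parcel A| = 46, |Parcel B| = 36, |Parcel A∩Parcel B| = 6.
|Parcel A △ Parcel B| = |Parcel A| + |Parcel B| − 2·|Parcel A∩Parcel B| = 46 + 36 − 12 = 70.00.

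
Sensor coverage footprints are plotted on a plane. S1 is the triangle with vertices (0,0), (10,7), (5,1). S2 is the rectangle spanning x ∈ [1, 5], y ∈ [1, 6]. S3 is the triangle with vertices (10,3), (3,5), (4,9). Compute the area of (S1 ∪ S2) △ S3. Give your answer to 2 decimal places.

34.82

|S1 ∪ S2| = 28.0357.
|(S1 ∪ S2) ∩ S3| = 4.1082.
|(S1 ∪ S2) △ S3| = 28.0357 + 15 − 8.2165 = 34.82.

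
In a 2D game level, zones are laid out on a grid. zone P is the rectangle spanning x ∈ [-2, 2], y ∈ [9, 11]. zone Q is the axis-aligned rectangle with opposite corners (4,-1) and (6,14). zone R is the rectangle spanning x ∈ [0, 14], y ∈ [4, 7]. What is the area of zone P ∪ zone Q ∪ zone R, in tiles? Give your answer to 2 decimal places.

By inclusion–exclusion:
Individual areas: |zone P| = 8, |zone Q| = 30, |zone R| = 42.
|zone P∩zone Q| = 0 (no overlap).
|zone P∩zone R| = 0 (no overlap).
|zone Q∩zone R|: x∈[4,6], y∈[4,7] → 2·3 = 6.
|zone P∩zone Q∩zone R| = 0.
|zone P ∪ zone Q ∪ zone R| = 80 − 6 + 0 = 74.00.

74.00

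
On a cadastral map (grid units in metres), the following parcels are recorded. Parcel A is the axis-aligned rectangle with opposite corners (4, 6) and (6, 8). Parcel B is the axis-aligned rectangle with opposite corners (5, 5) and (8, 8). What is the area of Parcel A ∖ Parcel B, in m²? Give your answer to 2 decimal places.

2.00

|Parcel A∩Parcel B|: x∈[5,6], y∈[6,8] → 1·2 = 2.
|Parcel A| = 4.
|Parcel A ∖ Parcel B| = |Parcel A| − |Parcel A∩Parcel B| = 4 − 2 = 2.00.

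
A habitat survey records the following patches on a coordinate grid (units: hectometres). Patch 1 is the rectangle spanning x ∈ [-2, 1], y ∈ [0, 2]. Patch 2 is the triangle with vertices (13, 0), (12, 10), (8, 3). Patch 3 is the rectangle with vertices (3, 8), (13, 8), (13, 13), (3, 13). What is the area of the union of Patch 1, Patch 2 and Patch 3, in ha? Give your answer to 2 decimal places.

78.16

By inclusion–exclusion:
Individual areas: |Patch 1| = 6, |Patch 2| = 23.5, |Patch 3| = 50.
|Patch 1∩Patch 2| = 0.
|Patch 1∩Patch 3| = 0 (no overlap).
|Patch 2∩Patch 3| = 1.3429.
|Patch 1∩Patch 2∩Patch 3| = 0.
|Patch 1 ∪ Patch 2 ∪ Patch 3| = 79.5 − 1.3429 + 0 = 78.16.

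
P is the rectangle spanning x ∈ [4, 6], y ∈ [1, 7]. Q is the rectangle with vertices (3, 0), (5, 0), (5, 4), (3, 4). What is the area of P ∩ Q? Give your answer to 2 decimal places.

|P∩Q|: x∈[4,5], y∈[1,4] → 1·3 = 3.

3.00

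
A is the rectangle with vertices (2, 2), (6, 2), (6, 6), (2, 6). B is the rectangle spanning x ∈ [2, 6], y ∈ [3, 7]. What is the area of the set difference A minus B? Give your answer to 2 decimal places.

|A∩B|: x∈[2,6], y∈[3,6] → 4·3 = 12.
|A| = 16.
|A ∖ B| = |A| − |A∩B| = 16 − 12 = 4.00.

4.00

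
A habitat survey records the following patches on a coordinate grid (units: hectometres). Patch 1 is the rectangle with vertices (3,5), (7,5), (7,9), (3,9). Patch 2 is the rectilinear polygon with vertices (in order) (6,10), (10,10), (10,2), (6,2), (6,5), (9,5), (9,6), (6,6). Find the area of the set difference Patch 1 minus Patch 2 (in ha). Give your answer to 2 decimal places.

|Patch 1| = 16, |Patch 1∩Patch 2| = 3.
|Patch 1 ∖ Patch 2| = |Patch 1| − |Patch 1∩Patch 2| = 16 − 3 = 13.00.

13.00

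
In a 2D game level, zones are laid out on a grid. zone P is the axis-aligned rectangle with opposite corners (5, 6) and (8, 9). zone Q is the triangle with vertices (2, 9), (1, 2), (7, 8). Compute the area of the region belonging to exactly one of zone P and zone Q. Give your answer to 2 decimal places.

|zone P| = 9, |zone Q| = 18, |zone P∩zone Q| = 2.4.
|zone P △ zone Q| = |zone P| + |zone Q| − 2·|zone P∩zone Q| = 9 + 18 − 4.8 = 22.20.

22.20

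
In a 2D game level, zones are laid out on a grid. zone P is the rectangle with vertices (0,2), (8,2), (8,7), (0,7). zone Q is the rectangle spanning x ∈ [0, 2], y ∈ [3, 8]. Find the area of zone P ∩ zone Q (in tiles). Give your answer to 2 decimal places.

|zone P∩zone Q|: x∈[0,2], y∈[3,7] → 2·4 = 8.

8.00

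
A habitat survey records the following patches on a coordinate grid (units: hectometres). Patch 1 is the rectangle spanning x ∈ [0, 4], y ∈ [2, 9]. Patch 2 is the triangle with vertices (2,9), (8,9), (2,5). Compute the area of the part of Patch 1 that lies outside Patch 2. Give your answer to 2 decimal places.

|Patch 1| = 28, |Patch 1∩Patch 2| = 6.6667.
|Patch 1 ∖ Patch 2| = |Patch 1| − |Patch 1∩Patch 2| = 28 − 6.6667 = 21.33.

21.33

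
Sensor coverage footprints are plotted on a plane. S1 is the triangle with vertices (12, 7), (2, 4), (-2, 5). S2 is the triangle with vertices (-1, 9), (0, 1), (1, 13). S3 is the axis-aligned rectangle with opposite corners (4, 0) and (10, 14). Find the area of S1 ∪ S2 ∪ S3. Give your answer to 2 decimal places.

By inclusion–exclusion:
Individual areas: |S1| = 11, |S2| = 10, |S3| = 84.
|S1∩S2| = 0.612.
|S1∩S3| = 4.7143.
|S2∩S3| = 0.
|S1∩S2∩S3| = 0.
|S1 ∪ S2 ∪ S3| = 105 − 5.3263 + 0 = 99.67.

99.67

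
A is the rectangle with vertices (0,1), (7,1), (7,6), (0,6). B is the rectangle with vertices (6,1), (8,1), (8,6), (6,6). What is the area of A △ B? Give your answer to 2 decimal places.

35.00

|A∩B|: x∈[6,7], y∈[1,6] → 1·5 = 5.
|A △ B| = |A| + |B| − 2·|A∩B| = 35 + 10 − 10 = 35.00.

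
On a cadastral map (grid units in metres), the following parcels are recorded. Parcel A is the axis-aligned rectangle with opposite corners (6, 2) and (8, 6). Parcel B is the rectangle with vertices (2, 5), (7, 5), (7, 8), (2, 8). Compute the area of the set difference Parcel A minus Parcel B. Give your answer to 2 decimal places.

|Parcel A∩Parcel B|: x∈[6,7], y∈[5,6] → 1·1 = 1.
|Parcel A| = 8.
|Parcel A ∖ Parcel B| = |Parcel A| − |Parcel A∩Parcel B| = 8 − 1 = 7.00.

7.00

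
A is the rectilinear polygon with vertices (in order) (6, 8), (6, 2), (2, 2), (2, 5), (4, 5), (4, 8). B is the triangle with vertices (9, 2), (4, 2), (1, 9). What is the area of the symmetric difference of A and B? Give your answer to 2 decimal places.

|A| = 18, |B| = 17.5, |A∩B| = 8.9286.
|A △ B| = |A| + |B| − 2·|A∩B| = 18 + 17.5 − 17.8571 = 17.64.

17.64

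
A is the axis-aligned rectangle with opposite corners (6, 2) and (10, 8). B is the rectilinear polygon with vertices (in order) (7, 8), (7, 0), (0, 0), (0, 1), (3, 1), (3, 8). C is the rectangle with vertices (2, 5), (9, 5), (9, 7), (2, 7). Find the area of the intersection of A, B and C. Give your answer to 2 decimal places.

The intersection is the polygon with vertices (7,5), (6,5), (6,7), (7,7).
By the shoelace formula its area is 2.00.

2.00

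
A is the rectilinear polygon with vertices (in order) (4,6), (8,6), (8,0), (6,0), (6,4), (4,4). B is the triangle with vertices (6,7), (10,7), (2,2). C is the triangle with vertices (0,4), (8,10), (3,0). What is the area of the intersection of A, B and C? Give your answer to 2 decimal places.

2.10

The intersection is the polygon with vertices (4,4), (4,4.5), (5.2,6), (6,6), (5,4).
By the shoelace formula its area is 2.10.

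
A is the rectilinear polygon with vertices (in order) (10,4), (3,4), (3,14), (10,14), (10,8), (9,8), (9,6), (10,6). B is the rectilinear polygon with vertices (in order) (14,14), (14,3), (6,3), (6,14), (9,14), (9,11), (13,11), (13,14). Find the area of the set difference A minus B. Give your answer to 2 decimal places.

33.00

|A| = 68, |A∩B| = 35.
|A ∖ B| = |A| − |A∩B| = 68 − 35 = 33.00.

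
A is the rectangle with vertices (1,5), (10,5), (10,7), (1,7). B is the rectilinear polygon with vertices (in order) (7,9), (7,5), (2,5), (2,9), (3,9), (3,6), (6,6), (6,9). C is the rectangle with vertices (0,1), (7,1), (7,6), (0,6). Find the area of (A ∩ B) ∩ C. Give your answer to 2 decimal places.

5.00

The region (A ∩ B) ∩ C is the polygon with vertices (7,5), (2,5), (2,6), (3,6), (6,6), (7,6).
By the shoelace formula its area is 5.00.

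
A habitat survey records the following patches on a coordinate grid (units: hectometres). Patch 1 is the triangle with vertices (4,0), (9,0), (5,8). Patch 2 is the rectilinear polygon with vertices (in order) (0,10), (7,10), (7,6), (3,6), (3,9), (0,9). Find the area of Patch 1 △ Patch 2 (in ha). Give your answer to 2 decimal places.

|Patch 1| = 20, |Patch 2| = 19, |Patch 1∩Patch 2| = 1.25.
|Patch 1 △ Patch 2| = |Patch 1| + |Patch 2| − 2·|Patch 1∩Patch 2| = 20 + 19 − 2.5 = 36.50.

36.50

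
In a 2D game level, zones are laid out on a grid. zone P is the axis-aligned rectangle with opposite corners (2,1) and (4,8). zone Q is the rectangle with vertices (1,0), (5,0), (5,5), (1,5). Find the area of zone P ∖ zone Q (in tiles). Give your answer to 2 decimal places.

|zone P∩zone Q|: x∈[2,4], y∈[1,5] → 2·4 = 8.
|zone P| = 14.
|zone P ∖ zone Q| = |zone P| − |zone P∩zone Q| = 14 − 8 = 6.00.

6.00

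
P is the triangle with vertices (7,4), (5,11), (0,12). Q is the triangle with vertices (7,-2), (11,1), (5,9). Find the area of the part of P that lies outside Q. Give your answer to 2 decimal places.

|P| = 16.5, |P∩Q| = 2.9458.
|P ∖ Q| = |P| − |P∩Q| = 16.5 − 2.9458 = 13.55.

13.55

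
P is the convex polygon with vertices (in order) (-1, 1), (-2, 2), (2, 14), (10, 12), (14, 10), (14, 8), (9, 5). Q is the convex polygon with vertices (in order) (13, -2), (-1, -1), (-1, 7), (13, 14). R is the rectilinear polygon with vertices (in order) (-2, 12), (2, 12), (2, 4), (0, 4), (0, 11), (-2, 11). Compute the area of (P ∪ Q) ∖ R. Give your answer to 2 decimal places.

185.43

|P ∪ Q| = 198.7667.
|(P ∪ Q) ∩ R| = 13.3333.
|(P ∪ Q) ∖ R| = 198.7667 − 13.3333 = 185.43.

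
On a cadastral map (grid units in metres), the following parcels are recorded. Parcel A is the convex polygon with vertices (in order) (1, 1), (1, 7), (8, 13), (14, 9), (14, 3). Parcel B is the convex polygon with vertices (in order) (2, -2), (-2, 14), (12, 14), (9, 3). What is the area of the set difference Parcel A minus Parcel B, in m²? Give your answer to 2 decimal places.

30.85

|Parcel A| = 110, |Parcel A∩Parcel B| = 79.1466.
|Parcel A ∖ Parcel B| = |Parcel A| − |Parcel A∩Parcel B| = 110 − 79.1466 = 30.85.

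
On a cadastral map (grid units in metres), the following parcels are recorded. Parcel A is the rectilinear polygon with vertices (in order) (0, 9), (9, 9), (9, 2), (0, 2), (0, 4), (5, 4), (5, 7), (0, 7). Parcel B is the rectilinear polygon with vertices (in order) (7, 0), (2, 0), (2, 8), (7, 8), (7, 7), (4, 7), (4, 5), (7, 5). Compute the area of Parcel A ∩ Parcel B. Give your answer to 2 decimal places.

17.00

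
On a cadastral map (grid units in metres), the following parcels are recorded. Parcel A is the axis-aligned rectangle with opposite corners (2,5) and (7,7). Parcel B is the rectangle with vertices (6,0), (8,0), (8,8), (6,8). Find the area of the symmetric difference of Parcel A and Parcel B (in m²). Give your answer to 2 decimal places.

|Parcel A∩Parcel B|: x∈[6,7], y∈[5,7] → 1·2 = 2.
|Parcel A △ Parcel B| = |Parcel A| + |Parcel B| − 2·|Parcel A∩Parcel B| = 10 + 16 − 4 = 22.00.

22.00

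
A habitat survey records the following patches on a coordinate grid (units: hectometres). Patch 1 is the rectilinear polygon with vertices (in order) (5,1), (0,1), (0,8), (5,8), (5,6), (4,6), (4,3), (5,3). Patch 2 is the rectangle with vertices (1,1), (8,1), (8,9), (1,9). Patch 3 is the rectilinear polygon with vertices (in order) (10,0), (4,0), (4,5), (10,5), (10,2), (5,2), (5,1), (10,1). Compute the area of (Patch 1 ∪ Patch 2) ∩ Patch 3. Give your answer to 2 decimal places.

13.00

|Patch 1 ∪ Patch 2| = 63.
|(Patch 1 ∪ Patch 2) ∩ Patch 3| = 13.00.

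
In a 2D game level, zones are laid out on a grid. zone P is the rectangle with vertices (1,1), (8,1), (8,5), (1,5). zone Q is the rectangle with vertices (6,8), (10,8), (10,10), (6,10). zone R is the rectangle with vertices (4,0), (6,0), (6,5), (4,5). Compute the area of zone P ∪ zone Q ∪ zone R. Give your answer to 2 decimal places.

By inclusion–exclusion:
Individual areas: |zone P| = 28, |zone Q| = 8, |zone R| = 10.
|zone P∩zone Q| = 0 (no overlap).
|zone P∩zone R|: x∈[4,6], y∈[1,5] → 2·4 = 8.
|zone Q∩zone R| = 0 (no overlap).
|zone P∩zone Q∩zone R| = 0.
|zone P ∪ zone Q ∪ zone R| = 46 − 8 + 0 = 38.00.

38.00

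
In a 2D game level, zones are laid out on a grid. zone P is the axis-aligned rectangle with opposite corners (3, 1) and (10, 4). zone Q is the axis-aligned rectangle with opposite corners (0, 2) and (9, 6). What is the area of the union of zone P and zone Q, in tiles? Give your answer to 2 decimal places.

By inclusion–exclusion:
Individual areas: |zone P| = 21, |zone Q| = 36.
|zone P∩zone Q|: x∈[3,9], y∈[2,4] → 6·2 = 12.
|zone P ∪ zone Q| = 57 − 12 = 45.00.

45.00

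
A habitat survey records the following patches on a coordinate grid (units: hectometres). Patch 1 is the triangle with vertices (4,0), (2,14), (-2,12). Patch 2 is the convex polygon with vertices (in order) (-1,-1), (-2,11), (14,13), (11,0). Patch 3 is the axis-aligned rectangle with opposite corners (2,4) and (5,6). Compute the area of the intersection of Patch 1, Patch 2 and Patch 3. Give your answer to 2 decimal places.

2.57

The intersection is the polygon with vertices (3.429,4), (2,4), (2,6), (3.143,6).
By the shoelace formula its area is 2.57.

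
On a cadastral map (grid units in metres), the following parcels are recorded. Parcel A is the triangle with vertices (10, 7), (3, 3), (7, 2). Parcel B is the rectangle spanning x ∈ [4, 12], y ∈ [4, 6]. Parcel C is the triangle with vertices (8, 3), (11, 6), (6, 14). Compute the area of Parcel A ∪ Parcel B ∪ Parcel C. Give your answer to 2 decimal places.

37.00

By inclusion–exclusion:
Individual areas: |Parcel A| = 11.5, |Parcel B| = 16, |Parcel C| = 19.5.
|Parcel A∩Parcel B| = 4.6.
|Parcel A∩Parcel C| = 2.8317.
|Parcel B∩Parcel C| = 4.7273.
|Parcel A∩Parcel B∩Parcel C| = 2.1635.
|Parcel A ∪ Parcel B ∪ Parcel C| = 47 − 12.159 + 2.1635 = 37.00.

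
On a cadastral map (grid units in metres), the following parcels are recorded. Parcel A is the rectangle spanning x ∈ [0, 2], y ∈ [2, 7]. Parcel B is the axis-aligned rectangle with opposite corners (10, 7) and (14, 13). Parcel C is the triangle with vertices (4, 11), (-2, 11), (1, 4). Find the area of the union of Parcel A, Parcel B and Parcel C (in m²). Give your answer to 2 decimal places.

By inclusion–exclusion:
Individual areas: |Parcel A| = 10, |Parcel B| = 24, |Parcel C| = 21.
|Parcel A∩Parcel B| = 0 (no overlap).
|Parcel A∩Parcel C| = 3.6667.
|Parcel B∩Parcel C| = 0.
|Parcel A∩Parcel B∩Parcel C| = 0.
|Parcel A ∪ Parcel B ∪ Parcel C| = 55 − 3.6667 + 0 = 51.33.

51.33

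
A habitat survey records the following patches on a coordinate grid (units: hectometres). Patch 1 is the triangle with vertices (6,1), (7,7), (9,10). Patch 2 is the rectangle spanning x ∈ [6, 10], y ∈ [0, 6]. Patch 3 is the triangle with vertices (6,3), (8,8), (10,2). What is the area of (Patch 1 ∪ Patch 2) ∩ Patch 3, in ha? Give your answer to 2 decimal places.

10.25

The region (Patch 1 ∪ Patch 2) ∩ Patch 3 is the polygon with vertices (7.667,6), (8.667,6), (10,2), (6,3), (8,8), (8.167,7.5).
By the shoelace formula its area is 10.25.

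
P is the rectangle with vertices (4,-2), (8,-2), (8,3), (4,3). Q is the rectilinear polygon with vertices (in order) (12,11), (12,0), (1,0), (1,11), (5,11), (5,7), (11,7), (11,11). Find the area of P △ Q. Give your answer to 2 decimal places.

93.00

|P| = 20, |Q| = 97, |P∩Q| = 12.
|P △ Q| = |P| + |Q| − 2·|P∩Q| = 20 + 97 − 24 = 93.00.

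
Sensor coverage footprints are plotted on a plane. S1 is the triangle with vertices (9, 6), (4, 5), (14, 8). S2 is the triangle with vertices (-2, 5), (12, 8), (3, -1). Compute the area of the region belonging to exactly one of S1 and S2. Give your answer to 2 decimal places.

47.95

|S1| = 2.5, |S2| = 49.5, |S1∩S2| = 2.0238.
|S1 △ S2| = |S1| + |S2| − 2·|S1∩S2| = 2.5 + 49.5 − 4.0476 = 47.95.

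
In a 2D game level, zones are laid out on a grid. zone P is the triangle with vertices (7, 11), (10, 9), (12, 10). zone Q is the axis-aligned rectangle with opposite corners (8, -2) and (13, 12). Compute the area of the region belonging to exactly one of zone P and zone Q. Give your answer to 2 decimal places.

|zone P| = 3.5, |zone Q| = 70, |zone P∩zone Q| = 3.2667.
|zone P △ zone Q| = |zone P| + |zone Q| − 2·|zone P∩zone Q| = 3.5 + 70 − 6.5333 = 66.97.

66.97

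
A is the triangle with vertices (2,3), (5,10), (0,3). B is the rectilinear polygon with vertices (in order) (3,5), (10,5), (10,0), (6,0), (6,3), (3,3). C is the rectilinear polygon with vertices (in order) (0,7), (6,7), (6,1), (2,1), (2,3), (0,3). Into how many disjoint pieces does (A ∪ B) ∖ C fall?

2

(A ∪ B) ∖ C splits into 2 disjoint pieces (area 1.2857, area 20).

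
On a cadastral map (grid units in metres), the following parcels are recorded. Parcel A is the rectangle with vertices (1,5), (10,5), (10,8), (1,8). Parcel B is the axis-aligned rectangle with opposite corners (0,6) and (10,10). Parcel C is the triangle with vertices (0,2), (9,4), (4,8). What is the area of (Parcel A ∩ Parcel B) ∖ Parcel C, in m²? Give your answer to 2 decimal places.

|Parcel A ∩ Parcel B| = 18.
|(Parcel A ∩ Parcel B) ∩ Parcel C| = 3.8333.
|(Parcel A ∩ Parcel B) ∖ Parcel C| = 18 − 3.8333 = 14.17.

14.17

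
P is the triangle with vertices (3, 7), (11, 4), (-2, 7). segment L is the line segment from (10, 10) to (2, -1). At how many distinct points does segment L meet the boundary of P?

2

The segment meets the boundary at (6.407,5.06), (6.786,5.58).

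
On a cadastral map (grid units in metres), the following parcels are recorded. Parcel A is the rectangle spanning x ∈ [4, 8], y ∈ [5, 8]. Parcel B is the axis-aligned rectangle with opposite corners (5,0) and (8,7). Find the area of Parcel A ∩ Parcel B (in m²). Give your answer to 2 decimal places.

6.00

|Parcel A∩Parcel B|: x∈[5,8], y∈[5,7] → 3·2 = 6.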